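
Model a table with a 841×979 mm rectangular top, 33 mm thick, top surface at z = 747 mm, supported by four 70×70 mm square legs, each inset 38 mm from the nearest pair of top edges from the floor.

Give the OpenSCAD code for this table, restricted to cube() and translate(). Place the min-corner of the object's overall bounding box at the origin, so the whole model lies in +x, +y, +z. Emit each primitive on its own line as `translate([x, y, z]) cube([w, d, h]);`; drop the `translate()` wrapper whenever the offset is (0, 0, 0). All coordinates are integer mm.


// leg_h = 747 - 33 = 714
translate([0, 0, 714]) cube([841, 979, 33]);
translate([38, 38, 0]) cube([70, 70, 714]);
translate([733, 38, 0]) cube([70, 70, 714]);
translate([38, 871, 0]) cube([70, 70, 714]);
translate([733, 871, 0]) cube([70, 70, 714]);


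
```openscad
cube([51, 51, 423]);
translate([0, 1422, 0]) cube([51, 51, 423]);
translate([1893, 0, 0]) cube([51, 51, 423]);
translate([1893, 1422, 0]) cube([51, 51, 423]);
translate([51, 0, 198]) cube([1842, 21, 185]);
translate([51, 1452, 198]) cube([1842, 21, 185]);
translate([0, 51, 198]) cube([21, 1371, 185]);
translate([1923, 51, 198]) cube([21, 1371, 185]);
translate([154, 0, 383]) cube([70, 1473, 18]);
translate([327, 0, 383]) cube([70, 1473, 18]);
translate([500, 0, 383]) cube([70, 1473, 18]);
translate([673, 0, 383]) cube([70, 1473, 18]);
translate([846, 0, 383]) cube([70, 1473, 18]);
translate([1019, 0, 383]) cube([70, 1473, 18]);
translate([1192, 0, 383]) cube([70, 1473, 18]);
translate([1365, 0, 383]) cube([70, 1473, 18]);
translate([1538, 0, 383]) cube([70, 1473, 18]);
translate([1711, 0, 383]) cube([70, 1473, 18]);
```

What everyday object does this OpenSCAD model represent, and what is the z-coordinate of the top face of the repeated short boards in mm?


A bed frame. The slat-top height is 401 mm.

Four posts, four rails, and a row of slats — a bed frame. Slats sit on the rails at z = 198 + 185 = 383; with slat thickness 18, the top is 401 mm.


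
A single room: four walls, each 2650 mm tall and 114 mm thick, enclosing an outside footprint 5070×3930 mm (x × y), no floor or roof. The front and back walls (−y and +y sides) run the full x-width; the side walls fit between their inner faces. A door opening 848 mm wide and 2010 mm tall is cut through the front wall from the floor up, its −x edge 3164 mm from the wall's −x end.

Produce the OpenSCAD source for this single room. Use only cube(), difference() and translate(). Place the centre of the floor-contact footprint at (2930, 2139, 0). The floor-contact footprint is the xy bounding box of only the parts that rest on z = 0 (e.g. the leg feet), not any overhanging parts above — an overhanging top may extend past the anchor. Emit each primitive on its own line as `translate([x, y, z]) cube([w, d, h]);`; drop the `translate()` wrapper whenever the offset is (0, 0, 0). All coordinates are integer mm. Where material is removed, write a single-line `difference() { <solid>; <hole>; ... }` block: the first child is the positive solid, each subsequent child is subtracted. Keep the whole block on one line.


difference() { translate([395, 174, 0]) cube([5070, 114, 2650]); translate([3559, 174, 0]) cube([848, 114, 2010]); }
translate([395, 3990, 0]) cube([5070, 114, 2650]);
translate([395, 288, 0]) cube([114, 3702, 2650]);
translate([5351, 288, 0]) cube([114, 3702, 2650]);


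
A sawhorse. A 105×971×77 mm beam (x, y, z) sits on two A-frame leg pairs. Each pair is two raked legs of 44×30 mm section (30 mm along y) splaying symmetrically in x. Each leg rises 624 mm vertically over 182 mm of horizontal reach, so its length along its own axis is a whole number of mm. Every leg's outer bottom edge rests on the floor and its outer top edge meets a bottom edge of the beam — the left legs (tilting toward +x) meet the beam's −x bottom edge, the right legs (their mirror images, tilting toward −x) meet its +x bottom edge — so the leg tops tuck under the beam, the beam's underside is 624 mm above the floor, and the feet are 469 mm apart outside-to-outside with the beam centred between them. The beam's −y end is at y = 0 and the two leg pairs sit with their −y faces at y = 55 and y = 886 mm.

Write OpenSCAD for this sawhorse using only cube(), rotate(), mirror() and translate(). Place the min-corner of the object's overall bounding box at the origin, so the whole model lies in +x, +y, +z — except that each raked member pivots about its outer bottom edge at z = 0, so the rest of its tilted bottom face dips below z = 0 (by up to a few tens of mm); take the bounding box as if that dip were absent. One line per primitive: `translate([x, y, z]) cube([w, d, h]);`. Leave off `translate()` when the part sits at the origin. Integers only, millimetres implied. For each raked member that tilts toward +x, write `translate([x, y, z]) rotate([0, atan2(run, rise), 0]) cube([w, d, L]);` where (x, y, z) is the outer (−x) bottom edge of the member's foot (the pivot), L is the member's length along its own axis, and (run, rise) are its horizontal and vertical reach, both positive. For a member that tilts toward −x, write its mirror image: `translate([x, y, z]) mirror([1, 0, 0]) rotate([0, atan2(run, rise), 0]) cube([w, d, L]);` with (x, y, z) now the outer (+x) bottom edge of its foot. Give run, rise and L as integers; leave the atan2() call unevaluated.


translate([182, 0, 624]) cube([105, 971, 77]);
translate([0, 55, 0]) rotate([0, atan2(182, 624), 0]) cube([44, 30, 650]);
translate([469, 55, 0]) mirror([1, 0, 0]) rotate([0, atan2(182, 624), 0]) cube([44, 30, 650]);
translate([0, 886, 0]) rotate([0, atan2(182, 624), 0]) cube([44, 30, 650]);
translate([469, 886, 0]) mirror([1, 0, 0]) rotate([0, atan2(182, 624), 0]) cube([44, 30, 650]);


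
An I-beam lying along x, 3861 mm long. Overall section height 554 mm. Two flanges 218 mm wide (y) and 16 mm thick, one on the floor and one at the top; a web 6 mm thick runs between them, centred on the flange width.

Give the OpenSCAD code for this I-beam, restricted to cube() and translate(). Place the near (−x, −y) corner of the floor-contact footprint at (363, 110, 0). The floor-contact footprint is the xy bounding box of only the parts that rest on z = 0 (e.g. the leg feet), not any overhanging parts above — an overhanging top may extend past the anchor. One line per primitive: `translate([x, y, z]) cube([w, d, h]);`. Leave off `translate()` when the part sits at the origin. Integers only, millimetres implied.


translate([363, 110, 0]) cube([3861, 218, 16]);
translate([363, 216, 16]) cube([3861, 6, 522]);
translate([363, 110, 538]) cube([3861, 218, 16]);


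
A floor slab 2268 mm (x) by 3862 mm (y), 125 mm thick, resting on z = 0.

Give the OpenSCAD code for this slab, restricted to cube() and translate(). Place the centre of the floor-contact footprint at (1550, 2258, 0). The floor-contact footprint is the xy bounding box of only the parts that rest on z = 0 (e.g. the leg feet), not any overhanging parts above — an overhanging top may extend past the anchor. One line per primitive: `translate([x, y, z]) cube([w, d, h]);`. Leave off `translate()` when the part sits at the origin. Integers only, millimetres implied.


translate([416, 327, 0]) cube([2268, 3862, 125]);


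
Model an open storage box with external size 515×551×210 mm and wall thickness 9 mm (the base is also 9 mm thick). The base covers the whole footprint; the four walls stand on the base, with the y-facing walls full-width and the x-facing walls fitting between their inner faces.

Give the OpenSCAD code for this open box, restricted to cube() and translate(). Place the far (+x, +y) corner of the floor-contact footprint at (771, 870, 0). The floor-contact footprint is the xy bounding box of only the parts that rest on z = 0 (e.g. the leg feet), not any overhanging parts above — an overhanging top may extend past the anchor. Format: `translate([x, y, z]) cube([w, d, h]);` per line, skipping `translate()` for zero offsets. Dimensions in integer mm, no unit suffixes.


translate([256, 319, 0]) cube([515, 551, 9]);
translate([256, 319, 9]) cube([515, 9, 201]);
translate([256, 861, 9]) cube([515, 9, 201]);
translate([256, 328, 9]) cube([9, 533, 201]);
translate([762, 328, 9]) cube([9, 533, 201]);


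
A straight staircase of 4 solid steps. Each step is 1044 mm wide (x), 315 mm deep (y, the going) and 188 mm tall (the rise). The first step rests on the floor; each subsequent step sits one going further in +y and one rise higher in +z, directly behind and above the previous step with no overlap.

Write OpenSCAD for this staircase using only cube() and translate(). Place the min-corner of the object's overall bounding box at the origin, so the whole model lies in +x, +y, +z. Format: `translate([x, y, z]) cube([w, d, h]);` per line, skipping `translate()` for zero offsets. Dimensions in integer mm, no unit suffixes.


cube([1044, 315, 188]);
translate([0, 315, 188]) cube([1044, 315, 188]);
translate([0, 630, 376]) cube([1044, 315, 188]);
translate([0, 945, 564]) cube([1044, 315, 188]);


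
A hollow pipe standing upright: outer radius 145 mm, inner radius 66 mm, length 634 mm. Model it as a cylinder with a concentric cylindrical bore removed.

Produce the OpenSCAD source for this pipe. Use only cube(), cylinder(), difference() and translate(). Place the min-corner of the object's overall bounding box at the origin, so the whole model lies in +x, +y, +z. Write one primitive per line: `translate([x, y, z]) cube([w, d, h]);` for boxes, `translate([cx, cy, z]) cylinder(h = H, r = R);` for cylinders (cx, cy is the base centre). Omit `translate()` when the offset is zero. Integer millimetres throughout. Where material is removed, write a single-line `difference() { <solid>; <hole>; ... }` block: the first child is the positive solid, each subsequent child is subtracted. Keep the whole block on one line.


difference() { translate([145, 145, 0]) cylinder(h = 634, r = 145); translate([145, 145, 0]) cylinder(h = 634, r = 66); }


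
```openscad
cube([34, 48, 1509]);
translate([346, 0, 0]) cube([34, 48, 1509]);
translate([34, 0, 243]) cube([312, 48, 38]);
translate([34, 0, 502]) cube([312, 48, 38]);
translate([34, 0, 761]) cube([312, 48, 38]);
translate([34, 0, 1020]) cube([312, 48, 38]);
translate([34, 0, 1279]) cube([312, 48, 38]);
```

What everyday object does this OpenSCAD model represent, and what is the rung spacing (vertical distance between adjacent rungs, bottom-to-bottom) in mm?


A ladder. The rung spacing is 259 mm.

Two tall 34×48 posts with 5 short bars between them — a ladder. Adjacent rungs sit at z = 243 and z = 502, so the spacing is 502 − 243 = 259 mm.


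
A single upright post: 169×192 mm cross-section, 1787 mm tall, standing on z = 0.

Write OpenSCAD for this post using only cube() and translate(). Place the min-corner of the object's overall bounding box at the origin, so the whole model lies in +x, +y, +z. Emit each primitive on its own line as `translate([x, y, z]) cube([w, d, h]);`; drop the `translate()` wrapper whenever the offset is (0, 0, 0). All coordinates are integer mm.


cube([169, 192, 1787]);


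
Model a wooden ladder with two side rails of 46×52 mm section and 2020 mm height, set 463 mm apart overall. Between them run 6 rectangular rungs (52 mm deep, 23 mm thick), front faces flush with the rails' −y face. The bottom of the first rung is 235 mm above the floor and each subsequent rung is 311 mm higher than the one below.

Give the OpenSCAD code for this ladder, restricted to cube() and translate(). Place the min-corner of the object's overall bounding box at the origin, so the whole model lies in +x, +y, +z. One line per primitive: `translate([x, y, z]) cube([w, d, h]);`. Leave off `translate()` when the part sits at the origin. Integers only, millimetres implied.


// rung span = 463 - 2*46 = 371
// rung[k] z = 235 + k*311
cube([46, 52, 2020]);
translate([417, 0, 0]) cube([46, 52, 2020]);
translate([46, 0, 235]) cube([371, 52, 23]);
translate([46, 0, 546]) cube([371, 52, 23]);
translate([46, 0, 857]) cube([371, 52, 23]);
translate([46, 0, 1168]) cube([371, 52, 23]);
translate([46, 0, 1479]) cube([371, 52, 23]);
translate([46, 0, 1790]) cube([371, 52, 23]);


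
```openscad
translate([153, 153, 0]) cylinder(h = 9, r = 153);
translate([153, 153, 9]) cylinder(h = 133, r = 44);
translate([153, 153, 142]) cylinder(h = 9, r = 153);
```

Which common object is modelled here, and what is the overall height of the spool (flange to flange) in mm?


A spool. The overall height is 151 mm.

Three coaxial cylinders, large–small–large — a spool. Two 9 mm flanges and a 133 mm core give 9 + 133 + 9 = 151 mm.


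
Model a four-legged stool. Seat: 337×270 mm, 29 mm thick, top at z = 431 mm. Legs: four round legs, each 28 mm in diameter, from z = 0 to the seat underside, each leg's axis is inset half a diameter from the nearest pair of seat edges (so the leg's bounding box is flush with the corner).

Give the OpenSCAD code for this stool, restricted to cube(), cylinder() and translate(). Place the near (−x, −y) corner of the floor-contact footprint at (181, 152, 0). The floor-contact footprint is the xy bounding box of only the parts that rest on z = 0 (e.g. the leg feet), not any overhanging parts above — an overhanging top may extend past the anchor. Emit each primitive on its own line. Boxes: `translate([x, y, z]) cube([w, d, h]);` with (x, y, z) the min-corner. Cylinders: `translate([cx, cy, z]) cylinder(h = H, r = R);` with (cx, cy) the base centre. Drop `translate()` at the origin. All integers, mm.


translate([181, 152, 402]) cube([337, 270, 29]);
translate([195, 166, 0]) cylinder(h = 402, r = 14);
translate([504, 166, 0]) cylinder(h = 402, r = 14);
translate([195, 408, 0]) cylinder(h = 402, r = 14);
translate([504, 408, 0]) cylinder(h = 402, r = 14);


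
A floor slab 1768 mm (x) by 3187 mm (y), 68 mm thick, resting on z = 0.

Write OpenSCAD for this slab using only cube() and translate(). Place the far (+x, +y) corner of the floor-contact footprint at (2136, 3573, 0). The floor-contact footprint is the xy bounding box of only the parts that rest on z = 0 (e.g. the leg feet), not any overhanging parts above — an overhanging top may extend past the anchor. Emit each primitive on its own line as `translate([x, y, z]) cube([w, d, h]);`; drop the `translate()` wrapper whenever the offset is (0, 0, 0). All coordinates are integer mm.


translate([368, 386, 0]) cube([1768, 3187, 68]);


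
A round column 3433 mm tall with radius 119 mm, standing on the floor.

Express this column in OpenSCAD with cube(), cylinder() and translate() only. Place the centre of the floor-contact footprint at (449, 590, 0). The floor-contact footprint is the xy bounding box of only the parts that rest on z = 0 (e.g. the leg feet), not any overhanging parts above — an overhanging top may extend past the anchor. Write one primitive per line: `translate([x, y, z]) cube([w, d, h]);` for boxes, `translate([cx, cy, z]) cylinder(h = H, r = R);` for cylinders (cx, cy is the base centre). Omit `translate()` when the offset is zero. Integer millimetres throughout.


translate([449, 590, 0]) cylinder(h = 3433, r = 119);


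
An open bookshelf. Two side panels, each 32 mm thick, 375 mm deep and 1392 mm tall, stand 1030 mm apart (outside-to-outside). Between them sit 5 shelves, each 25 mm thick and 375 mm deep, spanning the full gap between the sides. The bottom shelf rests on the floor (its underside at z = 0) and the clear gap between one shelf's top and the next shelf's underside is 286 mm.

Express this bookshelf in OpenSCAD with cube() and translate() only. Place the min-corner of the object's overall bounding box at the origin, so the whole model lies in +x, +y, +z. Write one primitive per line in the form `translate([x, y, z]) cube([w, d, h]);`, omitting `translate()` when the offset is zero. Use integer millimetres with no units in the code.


cube([32, 375, 1392]);
translate([998, 0, 0]) cube([32, 375, 1392]);
translate([32, 0, 0]) cube([966, 375, 25]);
translate([32, 0, 311]) cube([966, 375, 25]);
translate([32, 0, 622]) cube([966, 375, 25]);
translate([32, 0, 933]) cube([966, 375, 25]);
translate([32, 0, 1244]) cube([966, 375, 25]);


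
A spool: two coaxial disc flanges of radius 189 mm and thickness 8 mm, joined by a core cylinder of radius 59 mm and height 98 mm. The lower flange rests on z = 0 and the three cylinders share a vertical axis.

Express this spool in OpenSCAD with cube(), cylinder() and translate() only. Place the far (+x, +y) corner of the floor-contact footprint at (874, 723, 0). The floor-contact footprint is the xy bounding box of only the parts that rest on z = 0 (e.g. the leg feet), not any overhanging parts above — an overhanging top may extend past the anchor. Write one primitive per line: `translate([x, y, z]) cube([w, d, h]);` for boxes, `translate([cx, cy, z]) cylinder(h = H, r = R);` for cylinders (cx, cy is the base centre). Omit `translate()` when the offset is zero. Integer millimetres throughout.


translate([685, 534, 0]) cylinder(h = 8, r = 189);
translate([685, 534, 8]) cylinder(h = 98, r = 59);
translate([685, 534, 106]) cylinder(h = 8, r = 189);


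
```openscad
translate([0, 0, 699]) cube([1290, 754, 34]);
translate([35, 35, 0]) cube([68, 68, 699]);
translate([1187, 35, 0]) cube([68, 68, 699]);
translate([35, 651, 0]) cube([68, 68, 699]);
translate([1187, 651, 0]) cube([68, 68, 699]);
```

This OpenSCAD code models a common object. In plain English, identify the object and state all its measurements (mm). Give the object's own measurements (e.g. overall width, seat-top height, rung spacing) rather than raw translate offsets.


A table: top 1290 mm (x) × 754 mm (y), 34 mm thick, upper face at z = 733 mm, on four 68×68 mm square legs, each inset 35 mm from the nearest pair of top edges from z = 0 to the bottom of the top.


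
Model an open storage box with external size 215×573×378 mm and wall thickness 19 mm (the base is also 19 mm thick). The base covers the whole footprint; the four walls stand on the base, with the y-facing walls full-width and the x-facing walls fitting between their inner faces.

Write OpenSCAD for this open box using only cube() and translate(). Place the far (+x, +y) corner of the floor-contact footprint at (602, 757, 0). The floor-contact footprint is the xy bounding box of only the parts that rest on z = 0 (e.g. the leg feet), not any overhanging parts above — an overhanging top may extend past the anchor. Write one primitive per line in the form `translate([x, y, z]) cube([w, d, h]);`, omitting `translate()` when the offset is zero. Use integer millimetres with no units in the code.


translate([387, 184, 0]) cube([215, 573, 19]);
translate([387, 184, 19]) cube([215, 19, 359]);
translate([387, 738, 19]) cube([215, 19, 359]);
translate([387, 203, 19]) cube([19, 535, 359]);
translate([583, 203, 19]) cube([19, 535, 359]);


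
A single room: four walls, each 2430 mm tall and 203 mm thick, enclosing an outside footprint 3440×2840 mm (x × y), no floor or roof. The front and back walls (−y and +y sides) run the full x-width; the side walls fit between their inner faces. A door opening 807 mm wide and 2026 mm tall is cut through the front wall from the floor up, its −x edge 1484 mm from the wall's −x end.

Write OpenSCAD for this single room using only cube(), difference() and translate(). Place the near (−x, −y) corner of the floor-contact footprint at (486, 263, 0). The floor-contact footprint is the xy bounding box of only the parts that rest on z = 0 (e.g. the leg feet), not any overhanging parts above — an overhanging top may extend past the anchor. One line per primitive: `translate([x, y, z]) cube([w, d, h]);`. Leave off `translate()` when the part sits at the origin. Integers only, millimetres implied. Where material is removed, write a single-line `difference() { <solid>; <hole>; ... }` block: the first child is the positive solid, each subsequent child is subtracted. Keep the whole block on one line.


difference() { translate([486, 263, 0]) cube([3440, 203, 2430]); translate([1970, 263, 0]) cube([807, 203, 2026]); }
translate([486, 2900, 0]) cube([3440, 203, 2430]);
translate([486, 466, 0]) cube([203, 2434, 2430]);
translate([3723, 466, 0]) cube([203, 2434, 2430]);


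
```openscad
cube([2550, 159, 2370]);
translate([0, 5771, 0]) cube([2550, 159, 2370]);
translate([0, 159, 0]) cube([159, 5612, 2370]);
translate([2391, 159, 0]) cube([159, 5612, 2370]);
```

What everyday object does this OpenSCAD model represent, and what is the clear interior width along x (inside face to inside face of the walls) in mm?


A house (or room) frame. The interior width is 2232 mm.

Four 2370 mm walls enclosing a rectangle with no floor or roof — a room or house frame. Outside width is 2550 mm and wall thickness is 159 mm, so the interior width is 2550 − 2 × 159 = 2232 mm.


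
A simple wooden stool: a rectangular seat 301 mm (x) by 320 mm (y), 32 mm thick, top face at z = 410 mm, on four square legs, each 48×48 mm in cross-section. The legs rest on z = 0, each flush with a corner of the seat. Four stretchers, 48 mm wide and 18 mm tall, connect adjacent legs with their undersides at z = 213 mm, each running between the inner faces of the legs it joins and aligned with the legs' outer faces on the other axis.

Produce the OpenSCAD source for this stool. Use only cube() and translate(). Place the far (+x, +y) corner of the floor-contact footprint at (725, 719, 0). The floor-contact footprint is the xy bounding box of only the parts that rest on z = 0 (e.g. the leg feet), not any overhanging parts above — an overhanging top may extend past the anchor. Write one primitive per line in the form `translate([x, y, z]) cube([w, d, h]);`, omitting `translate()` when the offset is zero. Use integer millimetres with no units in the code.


translate([424, 399, 378]) cube([301, 320, 32]);
translate([424, 399, 0]) cube([48, 48, 378]);
translate([677, 399, 0]) cube([48, 48, 378]);
translate([424, 671, 0]) cube([48, 48, 378]);
translate([677, 671, 0]) cube([48, 48, 378]);
translate([472, 399, 213]) cube([205, 48, 18]);
translate([472, 671, 213]) cube([205, 48, 18]);
translate([424, 447, 213]) cube([48, 224, 18]);
translate([677, 447, 213]) cube([48, 224, 18]);


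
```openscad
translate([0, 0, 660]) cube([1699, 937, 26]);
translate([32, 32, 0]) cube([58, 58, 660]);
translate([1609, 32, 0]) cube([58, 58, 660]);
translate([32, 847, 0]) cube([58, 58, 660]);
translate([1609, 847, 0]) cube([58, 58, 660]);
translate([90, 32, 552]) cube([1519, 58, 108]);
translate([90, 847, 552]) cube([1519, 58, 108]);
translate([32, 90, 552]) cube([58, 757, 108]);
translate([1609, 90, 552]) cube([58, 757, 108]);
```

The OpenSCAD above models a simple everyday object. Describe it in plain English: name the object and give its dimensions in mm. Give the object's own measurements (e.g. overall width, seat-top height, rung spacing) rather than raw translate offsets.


A rectangular dining table. The top is 1699×937×26 mm with its upper surface at z = 686 mm. It stands on four 58×58 mm square legs, each inset 32 mm from the nearest pair of top edges, running from the floor to the underside of the top. Four apron rails, 58 mm thick and 108 mm tall, run between adjacent legs with their top edges flush with the underside of the top and their outer faces flush with the legs' outer faces.


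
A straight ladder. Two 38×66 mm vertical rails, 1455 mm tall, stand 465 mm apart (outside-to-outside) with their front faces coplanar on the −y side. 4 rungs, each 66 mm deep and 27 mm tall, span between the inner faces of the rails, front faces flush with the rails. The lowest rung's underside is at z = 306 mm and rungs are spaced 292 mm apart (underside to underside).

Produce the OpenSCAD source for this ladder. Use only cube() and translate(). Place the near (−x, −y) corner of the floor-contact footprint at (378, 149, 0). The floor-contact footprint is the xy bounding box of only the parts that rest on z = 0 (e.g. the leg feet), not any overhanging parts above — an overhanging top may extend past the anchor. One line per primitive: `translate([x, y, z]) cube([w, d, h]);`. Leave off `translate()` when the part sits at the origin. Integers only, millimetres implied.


translate([378, 149, 0]) cube([38, 66, 1455]);
translate([805, 149, 0]) cube([38, 66, 1455]);
translate([416, 149, 306]) cube([389, 66, 27]);
translate([416, 149, 598]) cube([389, 66, 27]);
translate([416, 149, 890]) cube([389, 66, 27]);
translate([416, 149, 1182]) cube([389, 66, 27]);


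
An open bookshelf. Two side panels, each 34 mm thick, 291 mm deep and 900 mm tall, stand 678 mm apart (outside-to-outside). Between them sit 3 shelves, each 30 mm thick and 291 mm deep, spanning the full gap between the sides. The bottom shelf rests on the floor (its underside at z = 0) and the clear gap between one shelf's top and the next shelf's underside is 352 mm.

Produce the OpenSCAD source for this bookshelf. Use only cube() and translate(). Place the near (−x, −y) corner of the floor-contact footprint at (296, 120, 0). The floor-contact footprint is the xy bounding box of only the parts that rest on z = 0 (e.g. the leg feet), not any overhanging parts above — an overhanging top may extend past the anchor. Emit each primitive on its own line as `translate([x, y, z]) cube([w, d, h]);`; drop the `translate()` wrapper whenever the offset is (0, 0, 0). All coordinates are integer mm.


translate([296, 120, 0]) cube([34, 291, 900]);
translate([940, 120, 0]) cube([34, 291, 900]);
translate([330, 120, 0]) cube([610, 291, 30]);
translate([330, 120, 382]) cube([610, 291, 30]);
translate([330, 120, 764]) cube([610, 291, 30]);


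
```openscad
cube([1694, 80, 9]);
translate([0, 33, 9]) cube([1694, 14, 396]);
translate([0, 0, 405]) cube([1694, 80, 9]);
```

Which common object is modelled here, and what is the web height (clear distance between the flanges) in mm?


An I-beam. The web height is 396 mm.

Two wide flanges with a thin centred web — an I-beam. Overall 414 mm minus two 9 mm flanges gives a web of 414 − 2·9 = 396 mm.


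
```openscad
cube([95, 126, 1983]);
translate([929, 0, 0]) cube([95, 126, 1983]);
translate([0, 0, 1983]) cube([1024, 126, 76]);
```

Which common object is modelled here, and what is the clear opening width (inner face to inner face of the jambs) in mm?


A door frame. The clear opening width is 834 mm.

Two 1983 mm tall posts with a header on top — a door frame. The left jamb is 95 mm wide at x = 0; the right jamb starts at x = 929. The clear opening is 929 − 95 = 834 mm.


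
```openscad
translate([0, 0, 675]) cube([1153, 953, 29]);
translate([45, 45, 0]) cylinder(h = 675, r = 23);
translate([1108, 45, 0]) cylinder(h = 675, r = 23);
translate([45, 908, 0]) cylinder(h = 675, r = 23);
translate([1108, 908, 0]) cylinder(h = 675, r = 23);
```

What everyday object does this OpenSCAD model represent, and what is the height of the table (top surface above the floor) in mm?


A table. The table height is 704 mm.

A 1153×953×29 slab sits at z = 675 on four Ø46 mm round legs — a table. The top surface is at 675 + 29 = 704 mm.


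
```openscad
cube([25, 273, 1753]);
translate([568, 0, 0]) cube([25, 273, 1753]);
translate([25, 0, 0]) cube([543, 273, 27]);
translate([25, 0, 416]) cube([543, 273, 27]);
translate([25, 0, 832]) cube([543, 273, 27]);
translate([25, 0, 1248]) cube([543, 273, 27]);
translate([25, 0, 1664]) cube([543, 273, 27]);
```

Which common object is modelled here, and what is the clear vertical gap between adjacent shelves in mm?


A bookshelf. The clear shelf gap is 389 mm.

Two tall side panels with 5 horizontal boards between them — a bookshelf. The first two shelf undersides are at z = 0 and z = 416; with shelf thickness 27, the clear gap is 416 − 0 − 27 = 389 mm.


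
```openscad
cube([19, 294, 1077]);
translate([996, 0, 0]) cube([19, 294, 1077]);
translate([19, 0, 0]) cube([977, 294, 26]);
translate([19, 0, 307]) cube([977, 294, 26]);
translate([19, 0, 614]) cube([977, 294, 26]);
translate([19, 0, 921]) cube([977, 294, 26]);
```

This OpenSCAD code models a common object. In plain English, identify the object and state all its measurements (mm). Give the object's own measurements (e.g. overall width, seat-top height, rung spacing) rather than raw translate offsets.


An open bookshelf. Two side panels, each 19 mm thick, 294 mm deep and 1077 mm tall, stand 1015 mm apart (outside-to-outside). Between them sit 4 shelves, each 26 mm thick and 294 mm deep, spanning the full gap between the sides. The bottom shelf rests on the floor (its underside at z = 0) and the clear gap between one shelf's top and the next shelf's underside is 281 mm.


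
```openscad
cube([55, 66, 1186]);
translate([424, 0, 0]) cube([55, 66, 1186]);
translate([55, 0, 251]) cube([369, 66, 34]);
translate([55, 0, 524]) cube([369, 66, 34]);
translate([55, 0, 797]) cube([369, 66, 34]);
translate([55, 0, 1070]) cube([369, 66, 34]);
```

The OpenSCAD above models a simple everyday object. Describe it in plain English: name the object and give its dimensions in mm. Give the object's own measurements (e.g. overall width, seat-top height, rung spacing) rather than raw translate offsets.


A straight ladder. Two 55×66 mm vertical rails, 1186 mm tall, stand 479 mm apart (outside-to-outside) with their front faces coplanar on the −y side. 4 rungs, each 66 mm deep and 34 mm tall, span between the inner faces of the rails, front faces flush with the rails. The lowest rung's underside is at z = 251 mm and rungs are spaced 273 mm apart (underside to underside).


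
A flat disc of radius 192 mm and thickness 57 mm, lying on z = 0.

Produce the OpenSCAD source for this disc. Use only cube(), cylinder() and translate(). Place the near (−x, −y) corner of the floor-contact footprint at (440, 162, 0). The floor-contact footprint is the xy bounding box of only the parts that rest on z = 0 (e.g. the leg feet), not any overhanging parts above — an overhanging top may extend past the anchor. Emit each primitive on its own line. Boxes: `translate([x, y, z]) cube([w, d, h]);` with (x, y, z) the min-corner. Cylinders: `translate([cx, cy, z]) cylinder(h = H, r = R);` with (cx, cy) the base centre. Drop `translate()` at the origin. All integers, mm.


translate([632, 354, 0]) cylinder(h = 57, r = 192);


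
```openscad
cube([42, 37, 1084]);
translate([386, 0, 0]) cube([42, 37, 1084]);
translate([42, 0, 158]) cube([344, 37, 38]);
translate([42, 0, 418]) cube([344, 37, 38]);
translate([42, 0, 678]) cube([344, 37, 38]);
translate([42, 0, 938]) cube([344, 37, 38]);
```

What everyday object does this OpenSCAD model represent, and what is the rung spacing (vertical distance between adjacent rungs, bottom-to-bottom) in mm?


A ladder. The rung spacing is 260 mm.

Two tall 42×37 posts with 4 short bars between them — a ladder. Adjacent rungs sit at z = 158 and z = 418, so the spacing is 418 − 158 = 260 mm.


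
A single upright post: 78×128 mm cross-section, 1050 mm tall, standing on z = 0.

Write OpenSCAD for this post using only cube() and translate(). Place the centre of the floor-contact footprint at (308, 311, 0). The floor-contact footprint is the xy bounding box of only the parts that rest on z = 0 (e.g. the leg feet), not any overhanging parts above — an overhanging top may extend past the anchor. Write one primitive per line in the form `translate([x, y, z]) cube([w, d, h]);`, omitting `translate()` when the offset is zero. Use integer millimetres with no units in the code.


translate([269, 247, 0]) cube([78, 128, 1050]);


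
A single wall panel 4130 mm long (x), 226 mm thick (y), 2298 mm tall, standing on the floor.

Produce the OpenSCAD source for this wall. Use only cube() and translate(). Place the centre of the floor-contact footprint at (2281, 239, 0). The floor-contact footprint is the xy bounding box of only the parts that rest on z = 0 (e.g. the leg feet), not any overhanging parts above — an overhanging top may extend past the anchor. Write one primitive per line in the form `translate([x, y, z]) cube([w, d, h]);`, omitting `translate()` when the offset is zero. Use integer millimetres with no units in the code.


translate([216, 126, 0]) cube([4130, 226, 2298]);


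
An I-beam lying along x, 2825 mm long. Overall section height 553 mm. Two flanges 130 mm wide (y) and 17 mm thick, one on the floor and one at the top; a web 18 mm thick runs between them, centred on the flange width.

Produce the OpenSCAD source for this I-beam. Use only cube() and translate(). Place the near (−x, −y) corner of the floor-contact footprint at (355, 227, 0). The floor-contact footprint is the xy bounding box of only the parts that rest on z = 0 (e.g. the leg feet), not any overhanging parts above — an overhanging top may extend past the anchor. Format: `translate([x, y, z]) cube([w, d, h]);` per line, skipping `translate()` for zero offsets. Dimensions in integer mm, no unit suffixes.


translate([355, 227, 0]) cube([2825, 130, 17]);
translate([355, 283, 17]) cube([2825, 18, 519]);
translate([355, 227, 536]) cube([2825, 130, 17]);


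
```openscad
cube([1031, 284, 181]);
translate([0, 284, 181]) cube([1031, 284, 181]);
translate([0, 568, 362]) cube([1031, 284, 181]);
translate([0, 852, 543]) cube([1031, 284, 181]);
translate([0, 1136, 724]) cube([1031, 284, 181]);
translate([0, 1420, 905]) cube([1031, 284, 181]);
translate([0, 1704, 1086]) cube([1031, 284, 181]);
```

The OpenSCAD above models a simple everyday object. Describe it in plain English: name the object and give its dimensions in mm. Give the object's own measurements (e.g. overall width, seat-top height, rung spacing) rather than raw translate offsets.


A straight staircase of 7 solid steps. Each step is 1031 mm wide (x), 284 mm deep (y, the going) and 181 mm tall (the rise). The first step rests on the floor; each subsequent step sits one going further in +y and one rise higher in +z, directly behind and above the previous step with no overlap.


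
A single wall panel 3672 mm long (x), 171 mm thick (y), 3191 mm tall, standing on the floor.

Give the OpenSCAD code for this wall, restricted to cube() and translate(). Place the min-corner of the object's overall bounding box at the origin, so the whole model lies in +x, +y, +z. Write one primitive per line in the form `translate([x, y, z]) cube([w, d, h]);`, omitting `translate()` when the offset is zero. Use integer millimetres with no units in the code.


cube([3672, 171, 3191]);


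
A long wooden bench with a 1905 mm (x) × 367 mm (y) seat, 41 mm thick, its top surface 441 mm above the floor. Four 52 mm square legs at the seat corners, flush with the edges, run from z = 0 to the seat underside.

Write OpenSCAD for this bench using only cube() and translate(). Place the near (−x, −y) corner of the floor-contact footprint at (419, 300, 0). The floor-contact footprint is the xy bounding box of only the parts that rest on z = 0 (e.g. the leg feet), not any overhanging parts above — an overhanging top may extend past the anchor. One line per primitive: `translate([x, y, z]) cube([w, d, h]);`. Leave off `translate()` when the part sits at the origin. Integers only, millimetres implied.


translate([419, 300, 400]) cube([1905, 367, 41]);
translate([419, 300, 0]) cube([52, 52, 400]);
translate([419, 615, 0]) cube([52, 52, 400]);
translate([2272, 300, 0]) cube([52, 52, 400]);
translate([2272, 615, 0]) cube([52, 52, 400]);


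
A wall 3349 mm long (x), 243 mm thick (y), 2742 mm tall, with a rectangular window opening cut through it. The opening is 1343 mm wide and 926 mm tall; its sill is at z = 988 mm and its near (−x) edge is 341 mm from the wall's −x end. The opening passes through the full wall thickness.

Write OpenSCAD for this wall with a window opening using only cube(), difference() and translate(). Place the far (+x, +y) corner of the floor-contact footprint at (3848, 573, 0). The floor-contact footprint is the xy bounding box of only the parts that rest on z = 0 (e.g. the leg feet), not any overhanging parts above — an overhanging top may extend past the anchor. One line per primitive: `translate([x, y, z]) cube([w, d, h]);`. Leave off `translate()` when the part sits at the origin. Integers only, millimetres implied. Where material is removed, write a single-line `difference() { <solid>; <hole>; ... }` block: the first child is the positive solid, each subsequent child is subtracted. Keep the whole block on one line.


difference() { translate([499, 330, 0]) cube([3349, 243, 2742]); translate([840, 330, 988]) cube([1343, 243, 926]); }


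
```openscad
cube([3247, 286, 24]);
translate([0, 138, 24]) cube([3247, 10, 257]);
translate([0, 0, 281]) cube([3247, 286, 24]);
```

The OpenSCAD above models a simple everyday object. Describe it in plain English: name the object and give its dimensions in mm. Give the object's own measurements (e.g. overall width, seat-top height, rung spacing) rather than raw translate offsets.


An I-beam lying along x, 3247 mm long. Overall section height 305 mm. Two flanges 286 mm wide (y) and 24 mm thick, one on the floor and one at the top; a web 10 mm thick runs between them, centred on the flange width.


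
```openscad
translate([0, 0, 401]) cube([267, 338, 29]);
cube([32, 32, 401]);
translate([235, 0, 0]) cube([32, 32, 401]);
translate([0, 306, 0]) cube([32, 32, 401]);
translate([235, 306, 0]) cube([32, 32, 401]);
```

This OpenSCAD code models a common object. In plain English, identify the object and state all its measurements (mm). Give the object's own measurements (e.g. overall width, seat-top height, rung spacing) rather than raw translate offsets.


A simple wooden stool: a rectangular seat 267 mm (x) by 338 mm (y), 29 mm thick, top face at z = 430 mm, on four square legs, each 32×32 mm in cross-section. The legs rest on z = 0, each flush with a corner of the seat.


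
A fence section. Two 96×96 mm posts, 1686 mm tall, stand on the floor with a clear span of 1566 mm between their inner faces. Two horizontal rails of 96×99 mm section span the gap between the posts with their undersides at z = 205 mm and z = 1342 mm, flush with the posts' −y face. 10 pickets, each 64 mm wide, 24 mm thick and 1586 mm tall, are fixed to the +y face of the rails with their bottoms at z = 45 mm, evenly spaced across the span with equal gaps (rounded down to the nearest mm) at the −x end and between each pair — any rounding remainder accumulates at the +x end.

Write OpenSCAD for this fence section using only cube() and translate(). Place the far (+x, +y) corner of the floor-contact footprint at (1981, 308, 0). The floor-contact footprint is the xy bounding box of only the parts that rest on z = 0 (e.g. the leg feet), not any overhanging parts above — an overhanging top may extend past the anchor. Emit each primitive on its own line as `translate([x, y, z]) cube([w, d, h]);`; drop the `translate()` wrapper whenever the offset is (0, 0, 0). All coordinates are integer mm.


translate([223, 212, 0]) cube([96, 96, 1686]);
translate([1885, 212, 0]) cube([96, 96, 1686]);
translate([319, 212, 205]) cube([1566, 96, 99]);
translate([319, 212, 1342]) cube([1566, 96, 99]);
translate([403, 308, 45]) cube([64, 24, 1586]);
translate([551, 308, 45]) cube([64, 24, 1586]);
translate([699, 308, 45]) cube([64, 24, 1586]);
translate([847, 308, 45]) cube([64, 24, 1586]);
translate([995, 308, 45]) cube([64, 24, 1586]);
translate([1143, 308, 45]) cube([64, 24, 1586]);
translate([1291, 308, 45]) cube([64, 24, 1586]);
translate([1439, 308, 45]) cube([64, 24, 1586]);
translate([1587, 308, 45]) cube([64, 24, 1586]);
translate([1735, 308, 45]) cube([64, 24, 1586]);


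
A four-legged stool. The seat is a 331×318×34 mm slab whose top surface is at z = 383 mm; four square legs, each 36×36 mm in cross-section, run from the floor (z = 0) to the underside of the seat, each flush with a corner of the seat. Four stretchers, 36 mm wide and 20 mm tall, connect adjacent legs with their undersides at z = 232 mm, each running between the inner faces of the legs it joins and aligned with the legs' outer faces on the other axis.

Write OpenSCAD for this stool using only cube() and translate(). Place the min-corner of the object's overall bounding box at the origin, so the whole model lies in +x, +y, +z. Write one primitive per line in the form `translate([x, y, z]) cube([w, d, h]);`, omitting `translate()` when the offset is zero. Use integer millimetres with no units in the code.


// leg_h = 383 - 34 = 349
// stretcher span = 331 - 2*36 = 259
translate([0, 0, 349]) cube([331, 318, 34]);
cube([36, 36, 349]);
translate([295, 0, 0]) cube([36, 36, 349]);
translate([0, 282, 0]) cube([36, 36, 349]);
translate([295, 282, 0]) cube([36, 36, 349]);
translate([36, 0, 232]) cube([259, 36, 20]);
translate([36, 282, 232]) cube([259, 36, 20]);
translate([0, 36, 232]) cube([36, 246, 20]);
translate([295, 36, 232]) cube([36, 246, 20]);
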